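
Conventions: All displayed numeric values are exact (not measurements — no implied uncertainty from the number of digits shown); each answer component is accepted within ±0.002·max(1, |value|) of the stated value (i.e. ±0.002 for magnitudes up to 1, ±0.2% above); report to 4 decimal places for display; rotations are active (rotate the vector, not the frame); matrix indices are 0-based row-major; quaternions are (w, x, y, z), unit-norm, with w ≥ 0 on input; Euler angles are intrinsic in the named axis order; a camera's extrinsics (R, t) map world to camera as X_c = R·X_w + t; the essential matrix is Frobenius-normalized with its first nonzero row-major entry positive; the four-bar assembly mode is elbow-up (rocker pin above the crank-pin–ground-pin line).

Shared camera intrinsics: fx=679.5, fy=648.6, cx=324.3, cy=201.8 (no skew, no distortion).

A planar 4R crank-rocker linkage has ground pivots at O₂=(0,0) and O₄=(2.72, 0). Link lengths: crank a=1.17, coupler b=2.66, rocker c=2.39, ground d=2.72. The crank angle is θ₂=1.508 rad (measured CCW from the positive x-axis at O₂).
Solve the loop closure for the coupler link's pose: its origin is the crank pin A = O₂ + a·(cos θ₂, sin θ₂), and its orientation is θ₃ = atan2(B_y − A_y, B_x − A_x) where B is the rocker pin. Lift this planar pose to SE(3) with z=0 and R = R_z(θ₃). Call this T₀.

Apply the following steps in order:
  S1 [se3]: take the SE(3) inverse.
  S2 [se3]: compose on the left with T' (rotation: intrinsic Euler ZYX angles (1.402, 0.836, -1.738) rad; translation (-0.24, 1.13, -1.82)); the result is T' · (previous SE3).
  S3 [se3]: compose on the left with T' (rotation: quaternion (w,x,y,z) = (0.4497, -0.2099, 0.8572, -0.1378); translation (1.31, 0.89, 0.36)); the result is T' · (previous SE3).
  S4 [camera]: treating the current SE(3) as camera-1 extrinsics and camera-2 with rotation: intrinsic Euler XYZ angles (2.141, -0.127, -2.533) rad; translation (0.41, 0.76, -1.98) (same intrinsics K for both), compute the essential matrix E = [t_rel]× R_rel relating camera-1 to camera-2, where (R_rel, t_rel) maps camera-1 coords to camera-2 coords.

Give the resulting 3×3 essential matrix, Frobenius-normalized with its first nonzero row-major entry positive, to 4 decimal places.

matrix = [0.0412 -0.2217 -0.4329; -0.2812 0.4043 0.2721; -0.4238 0.2548 -0.4478]

source (fourbar_fk): coupler pose = R=[0.8913 -0.4535 0.0000; 0.4535 0.8913 0.0000; 0.0000 0.0000 1.0000], t=(0.0734, 1.1677, 0.0000)
after S1 (invert_se3): R=[0.8913 0.4535 0.0000; -0.4535 0.8913 0.0000; 0.0000 0.0000 1.0000], t=(-0.5950, -1.0074, 0.0000)
after S2 (compose_se3): R=[0.0817 0.0878 -0.9928; 0.9288 -0.3680 0.0439; -0.3615 -0.9257 -0.1116], t=(-0.3485, 1.4915, -0.7125)
after S3 (compose_se3): R=[-0.5601 -0.7249 0.4010; 0.7893 -0.3201 0.5239; -0.2515 0.6100 0.7515], t=(0.5445, 2.3958, 0.3719)
after S4 (essential): [0.0412 -0.2217 -0.4329; -0.2812 0.4043 0.2721; -0.4238 0.2548 -0.4478]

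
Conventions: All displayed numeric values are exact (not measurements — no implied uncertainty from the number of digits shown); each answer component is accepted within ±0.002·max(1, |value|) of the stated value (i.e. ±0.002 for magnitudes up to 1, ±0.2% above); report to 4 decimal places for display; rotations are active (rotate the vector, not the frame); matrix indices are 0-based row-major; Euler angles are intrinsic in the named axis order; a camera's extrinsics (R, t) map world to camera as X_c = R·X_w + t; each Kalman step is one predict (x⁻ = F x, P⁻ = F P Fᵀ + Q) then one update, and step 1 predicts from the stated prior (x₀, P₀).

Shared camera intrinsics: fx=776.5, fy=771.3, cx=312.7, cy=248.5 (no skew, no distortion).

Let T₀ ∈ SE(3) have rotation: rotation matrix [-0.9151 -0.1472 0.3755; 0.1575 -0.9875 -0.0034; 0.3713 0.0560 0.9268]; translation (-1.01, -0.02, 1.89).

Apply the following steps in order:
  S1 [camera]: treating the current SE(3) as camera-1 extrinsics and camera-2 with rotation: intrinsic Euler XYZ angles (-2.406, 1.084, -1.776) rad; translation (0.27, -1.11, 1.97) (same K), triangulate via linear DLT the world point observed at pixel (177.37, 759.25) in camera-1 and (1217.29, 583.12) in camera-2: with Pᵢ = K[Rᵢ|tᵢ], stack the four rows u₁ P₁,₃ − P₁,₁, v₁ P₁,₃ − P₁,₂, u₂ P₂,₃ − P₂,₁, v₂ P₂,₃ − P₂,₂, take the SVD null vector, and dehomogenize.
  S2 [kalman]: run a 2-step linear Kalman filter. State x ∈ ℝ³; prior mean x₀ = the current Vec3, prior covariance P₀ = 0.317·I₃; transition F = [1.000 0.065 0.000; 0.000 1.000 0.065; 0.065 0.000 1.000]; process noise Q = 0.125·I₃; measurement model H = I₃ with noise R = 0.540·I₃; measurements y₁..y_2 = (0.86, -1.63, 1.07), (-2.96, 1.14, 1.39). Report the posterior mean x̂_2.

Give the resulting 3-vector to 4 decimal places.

after S1 (triangulate): (0.1290, -1.8529, 0.9974)
after S2 (kf_track): (-0.9890, -0.5523, 1.1943)

result = (-0.9890, -0.5523, 1.1943)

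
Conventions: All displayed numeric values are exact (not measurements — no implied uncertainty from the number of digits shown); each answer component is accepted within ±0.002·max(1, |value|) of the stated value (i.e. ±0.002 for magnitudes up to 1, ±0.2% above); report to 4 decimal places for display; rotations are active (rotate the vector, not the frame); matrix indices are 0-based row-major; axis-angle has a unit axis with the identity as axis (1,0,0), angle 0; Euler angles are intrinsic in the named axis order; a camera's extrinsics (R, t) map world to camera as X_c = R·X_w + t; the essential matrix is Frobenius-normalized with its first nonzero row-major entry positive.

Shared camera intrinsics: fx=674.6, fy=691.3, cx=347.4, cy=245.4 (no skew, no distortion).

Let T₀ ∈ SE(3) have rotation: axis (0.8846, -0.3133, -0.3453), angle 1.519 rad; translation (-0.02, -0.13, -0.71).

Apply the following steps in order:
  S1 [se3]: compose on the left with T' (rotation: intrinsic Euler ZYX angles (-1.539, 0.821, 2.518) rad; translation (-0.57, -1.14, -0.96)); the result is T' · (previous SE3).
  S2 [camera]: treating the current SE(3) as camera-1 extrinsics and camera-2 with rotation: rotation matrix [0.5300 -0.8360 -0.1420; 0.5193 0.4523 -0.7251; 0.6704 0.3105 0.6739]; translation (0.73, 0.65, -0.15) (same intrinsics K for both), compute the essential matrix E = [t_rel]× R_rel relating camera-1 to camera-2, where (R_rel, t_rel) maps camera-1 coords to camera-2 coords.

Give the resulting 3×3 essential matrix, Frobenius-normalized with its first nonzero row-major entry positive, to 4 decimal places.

matrix = [0.1726 0.2041 -0.6328; -0.2788 0.0723 0.1154; -0.5675 0.3067 -0.1250]

after S1 (compose_se3): R=[0.4880 -0.7080 0.5106; -0.2521 0.4457 0.8590; -0.8357 -0.5479 0.0390], t=(-0.0389, -1.4759, -0.6043)
after S2 (essential): [0.1726 0.2041 -0.6328; -0.2788 0.0723 0.1154; -0.5675 0.3067 -0.1250]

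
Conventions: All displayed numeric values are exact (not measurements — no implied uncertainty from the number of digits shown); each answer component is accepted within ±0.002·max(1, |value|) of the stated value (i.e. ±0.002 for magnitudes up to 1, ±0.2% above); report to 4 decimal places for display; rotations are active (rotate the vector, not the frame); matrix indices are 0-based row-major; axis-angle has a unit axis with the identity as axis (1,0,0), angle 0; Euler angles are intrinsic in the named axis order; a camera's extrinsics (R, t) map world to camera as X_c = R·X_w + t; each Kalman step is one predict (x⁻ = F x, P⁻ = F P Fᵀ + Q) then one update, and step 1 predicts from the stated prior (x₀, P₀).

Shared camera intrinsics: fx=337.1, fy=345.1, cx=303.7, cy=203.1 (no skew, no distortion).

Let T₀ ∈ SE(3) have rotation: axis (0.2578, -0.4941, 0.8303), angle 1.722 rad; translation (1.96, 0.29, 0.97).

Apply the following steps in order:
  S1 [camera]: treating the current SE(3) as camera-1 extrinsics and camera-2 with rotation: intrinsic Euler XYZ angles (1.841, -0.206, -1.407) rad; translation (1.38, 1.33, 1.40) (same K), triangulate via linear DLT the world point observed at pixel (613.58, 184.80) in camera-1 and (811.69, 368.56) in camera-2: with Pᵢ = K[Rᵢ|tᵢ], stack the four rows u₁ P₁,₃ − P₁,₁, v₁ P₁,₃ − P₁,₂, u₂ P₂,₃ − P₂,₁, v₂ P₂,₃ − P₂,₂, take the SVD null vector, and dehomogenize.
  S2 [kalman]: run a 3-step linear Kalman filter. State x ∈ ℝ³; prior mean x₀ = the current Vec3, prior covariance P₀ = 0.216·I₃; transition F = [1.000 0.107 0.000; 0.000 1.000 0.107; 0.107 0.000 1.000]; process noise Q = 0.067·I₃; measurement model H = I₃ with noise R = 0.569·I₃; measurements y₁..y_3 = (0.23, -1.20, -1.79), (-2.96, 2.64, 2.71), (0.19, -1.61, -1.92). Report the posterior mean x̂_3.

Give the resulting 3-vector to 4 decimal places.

after S1 (triangulate): (0.0885, 0.5663, 0.6810)
after S2 (kf_track): (-0.5283, 0.0728, -0.1734)

result = (-0.5283, 0.0728, -0.1734)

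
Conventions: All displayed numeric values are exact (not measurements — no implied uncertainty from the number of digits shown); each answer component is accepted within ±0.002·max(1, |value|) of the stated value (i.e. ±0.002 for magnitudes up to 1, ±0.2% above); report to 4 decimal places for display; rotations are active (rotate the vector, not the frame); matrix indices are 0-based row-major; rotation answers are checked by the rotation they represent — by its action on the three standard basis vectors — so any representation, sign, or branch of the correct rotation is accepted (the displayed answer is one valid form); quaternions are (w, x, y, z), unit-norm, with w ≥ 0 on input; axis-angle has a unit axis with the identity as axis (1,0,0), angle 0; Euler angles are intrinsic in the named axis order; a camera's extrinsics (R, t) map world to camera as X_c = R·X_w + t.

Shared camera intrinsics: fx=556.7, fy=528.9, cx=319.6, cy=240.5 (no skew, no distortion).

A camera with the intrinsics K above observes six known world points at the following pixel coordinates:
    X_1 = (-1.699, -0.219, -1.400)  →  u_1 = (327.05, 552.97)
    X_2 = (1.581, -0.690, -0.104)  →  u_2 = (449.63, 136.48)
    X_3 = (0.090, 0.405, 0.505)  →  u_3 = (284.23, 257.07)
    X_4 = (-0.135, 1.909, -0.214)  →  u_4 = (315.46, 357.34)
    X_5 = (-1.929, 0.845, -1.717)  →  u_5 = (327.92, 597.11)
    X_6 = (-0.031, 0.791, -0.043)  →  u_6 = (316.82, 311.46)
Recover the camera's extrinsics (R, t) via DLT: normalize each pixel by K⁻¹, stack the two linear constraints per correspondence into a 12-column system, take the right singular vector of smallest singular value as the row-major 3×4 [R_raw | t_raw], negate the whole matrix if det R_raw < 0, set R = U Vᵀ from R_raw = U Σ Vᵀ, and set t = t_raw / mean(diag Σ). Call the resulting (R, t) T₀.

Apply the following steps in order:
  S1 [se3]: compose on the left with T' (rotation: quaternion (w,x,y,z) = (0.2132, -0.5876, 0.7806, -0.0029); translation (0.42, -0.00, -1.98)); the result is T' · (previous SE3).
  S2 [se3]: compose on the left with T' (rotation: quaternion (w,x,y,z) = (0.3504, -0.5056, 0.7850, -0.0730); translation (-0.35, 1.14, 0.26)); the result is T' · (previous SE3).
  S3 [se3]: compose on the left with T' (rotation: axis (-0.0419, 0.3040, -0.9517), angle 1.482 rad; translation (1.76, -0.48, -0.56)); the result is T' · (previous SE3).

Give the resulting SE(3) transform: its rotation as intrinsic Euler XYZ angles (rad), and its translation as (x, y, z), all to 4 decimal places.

rotation (euler_xyz) = (-2.2426, -0.6847, -2.9125), translation = (1.2703, 4.0685, 4.7542)

source (pnp_recover): camera pose = R=[0.6296 -0.0778 -0.7730; -0.6645 0.4615 -0.5877; 0.4024 0.8837 0.2389], t=(0.0200, 0.3399, 4.9196)
after S1 (compose_se3): R=[0.6064 -0.1086 0.7877; -0.6850 0.4317 0.5869; -0.4038 -0.8955 0.1874], t=(1.7584, 1.2971, -6.5456)
after S2 (compose_se3): R=[0.1093 -0.8529 -0.5105; -0.9367 0.0835 -0.3401; 0.3327 0.5153 -0.7898], t=(-5.8251, -1.2948, 3.6826)
after S3 (compose_se3): R=[-0.7544 0.1759 -0.6324; -0.3408 0.7185 0.6063; 0.5611 0.6729 -0.4821], t=(1.2703, 4.0685, 4.7542)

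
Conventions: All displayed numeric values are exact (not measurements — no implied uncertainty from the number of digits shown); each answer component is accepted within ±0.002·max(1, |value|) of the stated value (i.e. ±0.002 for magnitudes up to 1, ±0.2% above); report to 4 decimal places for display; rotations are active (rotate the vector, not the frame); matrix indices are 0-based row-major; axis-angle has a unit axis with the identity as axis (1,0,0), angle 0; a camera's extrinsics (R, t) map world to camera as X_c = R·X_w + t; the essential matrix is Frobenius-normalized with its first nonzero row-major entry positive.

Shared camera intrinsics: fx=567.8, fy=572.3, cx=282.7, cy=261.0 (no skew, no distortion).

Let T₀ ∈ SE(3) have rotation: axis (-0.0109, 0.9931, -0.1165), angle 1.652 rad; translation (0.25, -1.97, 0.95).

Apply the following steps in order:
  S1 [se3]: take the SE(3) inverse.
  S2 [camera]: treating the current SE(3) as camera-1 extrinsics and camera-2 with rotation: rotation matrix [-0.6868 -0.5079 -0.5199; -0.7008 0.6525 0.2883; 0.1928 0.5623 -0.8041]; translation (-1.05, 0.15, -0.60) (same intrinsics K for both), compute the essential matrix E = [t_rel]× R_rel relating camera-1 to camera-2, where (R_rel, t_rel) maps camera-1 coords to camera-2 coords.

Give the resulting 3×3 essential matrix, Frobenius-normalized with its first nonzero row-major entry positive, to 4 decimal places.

matrix = [0.3854 -0.1494 0.5430; 0.2671 -0.4411 -0.4025; -0.2280 0.2328 0.0120]

after S1 (invert_se3): R=[-0.0809 -0.1278 -0.9885; 0.1044 0.9852 -0.1359; 0.9912 -0.1142 -0.0664], t=(0.7075, 2.0439, -0.4097)
after S2 (essential): [0.3854 -0.1494 0.5430; 0.2671 -0.4411 -0.4025; -0.2280 0.2328 0.0120]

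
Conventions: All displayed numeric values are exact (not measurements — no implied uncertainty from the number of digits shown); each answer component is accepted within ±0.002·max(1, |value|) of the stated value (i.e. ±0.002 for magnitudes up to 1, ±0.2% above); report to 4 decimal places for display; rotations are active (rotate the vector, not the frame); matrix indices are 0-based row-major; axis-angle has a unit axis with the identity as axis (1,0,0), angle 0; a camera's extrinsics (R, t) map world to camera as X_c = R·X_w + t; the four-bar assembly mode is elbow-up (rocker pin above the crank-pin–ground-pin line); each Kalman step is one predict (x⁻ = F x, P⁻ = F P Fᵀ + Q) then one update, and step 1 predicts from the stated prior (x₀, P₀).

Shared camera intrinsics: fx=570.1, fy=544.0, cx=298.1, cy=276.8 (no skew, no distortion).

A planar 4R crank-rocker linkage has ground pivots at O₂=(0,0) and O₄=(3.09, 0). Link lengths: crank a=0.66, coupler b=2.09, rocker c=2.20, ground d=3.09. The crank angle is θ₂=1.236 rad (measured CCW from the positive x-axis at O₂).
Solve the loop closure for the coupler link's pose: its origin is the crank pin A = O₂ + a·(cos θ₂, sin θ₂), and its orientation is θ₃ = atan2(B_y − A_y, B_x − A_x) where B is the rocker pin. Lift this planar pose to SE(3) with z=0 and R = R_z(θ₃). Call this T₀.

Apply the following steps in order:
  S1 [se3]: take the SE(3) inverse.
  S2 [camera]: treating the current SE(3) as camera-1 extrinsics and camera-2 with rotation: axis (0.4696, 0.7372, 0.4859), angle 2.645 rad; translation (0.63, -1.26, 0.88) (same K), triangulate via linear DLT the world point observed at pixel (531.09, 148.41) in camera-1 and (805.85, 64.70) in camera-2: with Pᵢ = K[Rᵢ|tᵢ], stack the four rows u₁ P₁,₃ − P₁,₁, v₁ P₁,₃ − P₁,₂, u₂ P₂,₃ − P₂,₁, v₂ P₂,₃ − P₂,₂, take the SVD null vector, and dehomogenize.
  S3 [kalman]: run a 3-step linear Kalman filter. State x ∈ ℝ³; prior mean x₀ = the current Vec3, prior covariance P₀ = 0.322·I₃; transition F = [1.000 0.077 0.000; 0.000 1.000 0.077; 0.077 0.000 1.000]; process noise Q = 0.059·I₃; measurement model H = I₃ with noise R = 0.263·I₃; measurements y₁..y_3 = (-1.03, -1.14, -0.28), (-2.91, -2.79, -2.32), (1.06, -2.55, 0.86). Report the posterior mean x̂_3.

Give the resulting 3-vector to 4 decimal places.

source (fourbar_fk): coupler pose = R=[0.8082 -0.5889 0.0000; 0.5889 0.8082 0.0000; 0.0000 0.0000 1.0000], t=(0.2169, 0.6234, 0.0000)
after S1 (invert_se3): R=[0.8082 0.5889 0.0000; -0.5889 0.8082 0.0000; 0.0000 0.0000 1.0000], t=(-0.5424, -0.3761, 0.0000)
after S2 (triangulate): (0.4813, 0.6515, 0.5635)
after S3 (kf_track): (-0.6062, -1.9282, -0.3687)

result = (-0.6062, -1.9282, -0.3687)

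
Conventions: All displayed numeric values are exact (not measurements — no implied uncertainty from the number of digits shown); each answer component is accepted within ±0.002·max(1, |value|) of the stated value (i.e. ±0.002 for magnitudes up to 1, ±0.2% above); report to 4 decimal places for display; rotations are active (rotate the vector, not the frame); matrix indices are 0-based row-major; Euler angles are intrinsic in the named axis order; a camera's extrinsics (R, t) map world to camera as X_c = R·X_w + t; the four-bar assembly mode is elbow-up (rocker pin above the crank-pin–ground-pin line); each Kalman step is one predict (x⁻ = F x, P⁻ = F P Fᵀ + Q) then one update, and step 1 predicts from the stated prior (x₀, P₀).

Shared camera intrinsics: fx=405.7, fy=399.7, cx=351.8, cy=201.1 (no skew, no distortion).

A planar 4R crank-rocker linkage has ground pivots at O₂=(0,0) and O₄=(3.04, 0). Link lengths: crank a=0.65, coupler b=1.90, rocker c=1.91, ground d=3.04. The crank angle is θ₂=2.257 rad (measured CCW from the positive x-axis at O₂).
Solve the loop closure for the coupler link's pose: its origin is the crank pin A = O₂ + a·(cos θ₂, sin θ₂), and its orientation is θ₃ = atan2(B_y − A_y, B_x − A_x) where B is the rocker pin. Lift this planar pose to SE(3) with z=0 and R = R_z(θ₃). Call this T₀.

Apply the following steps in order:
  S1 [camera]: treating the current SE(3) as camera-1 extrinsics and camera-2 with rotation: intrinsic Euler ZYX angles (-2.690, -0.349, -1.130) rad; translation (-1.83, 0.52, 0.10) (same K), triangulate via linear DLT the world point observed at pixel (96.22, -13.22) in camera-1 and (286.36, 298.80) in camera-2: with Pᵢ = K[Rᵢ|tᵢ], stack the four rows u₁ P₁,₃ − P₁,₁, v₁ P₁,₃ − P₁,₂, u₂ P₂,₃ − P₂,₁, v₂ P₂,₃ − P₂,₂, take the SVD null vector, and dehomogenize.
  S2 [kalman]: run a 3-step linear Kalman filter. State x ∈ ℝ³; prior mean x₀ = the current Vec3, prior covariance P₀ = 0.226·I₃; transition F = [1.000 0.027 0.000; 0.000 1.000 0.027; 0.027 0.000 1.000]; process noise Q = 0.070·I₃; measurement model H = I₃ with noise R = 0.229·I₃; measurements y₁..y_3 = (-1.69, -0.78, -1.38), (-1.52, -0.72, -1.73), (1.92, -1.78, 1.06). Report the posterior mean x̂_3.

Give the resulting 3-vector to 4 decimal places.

result = (0.0098, -1.2328, -0.0536)

source (fourbar_fk): coupler pose = R=[0.9637 -0.2671 0.0000; 0.2671 0.9637 0.0000; 0.0000 0.0000 1.0000], t=(-0.4118, 0.5029, 0.0000)
after S1 (triangulate): (-0.8569, -1.1145, 1.4920)
after S2 (kf_track): (0.0098, -1.2328, -0.0536)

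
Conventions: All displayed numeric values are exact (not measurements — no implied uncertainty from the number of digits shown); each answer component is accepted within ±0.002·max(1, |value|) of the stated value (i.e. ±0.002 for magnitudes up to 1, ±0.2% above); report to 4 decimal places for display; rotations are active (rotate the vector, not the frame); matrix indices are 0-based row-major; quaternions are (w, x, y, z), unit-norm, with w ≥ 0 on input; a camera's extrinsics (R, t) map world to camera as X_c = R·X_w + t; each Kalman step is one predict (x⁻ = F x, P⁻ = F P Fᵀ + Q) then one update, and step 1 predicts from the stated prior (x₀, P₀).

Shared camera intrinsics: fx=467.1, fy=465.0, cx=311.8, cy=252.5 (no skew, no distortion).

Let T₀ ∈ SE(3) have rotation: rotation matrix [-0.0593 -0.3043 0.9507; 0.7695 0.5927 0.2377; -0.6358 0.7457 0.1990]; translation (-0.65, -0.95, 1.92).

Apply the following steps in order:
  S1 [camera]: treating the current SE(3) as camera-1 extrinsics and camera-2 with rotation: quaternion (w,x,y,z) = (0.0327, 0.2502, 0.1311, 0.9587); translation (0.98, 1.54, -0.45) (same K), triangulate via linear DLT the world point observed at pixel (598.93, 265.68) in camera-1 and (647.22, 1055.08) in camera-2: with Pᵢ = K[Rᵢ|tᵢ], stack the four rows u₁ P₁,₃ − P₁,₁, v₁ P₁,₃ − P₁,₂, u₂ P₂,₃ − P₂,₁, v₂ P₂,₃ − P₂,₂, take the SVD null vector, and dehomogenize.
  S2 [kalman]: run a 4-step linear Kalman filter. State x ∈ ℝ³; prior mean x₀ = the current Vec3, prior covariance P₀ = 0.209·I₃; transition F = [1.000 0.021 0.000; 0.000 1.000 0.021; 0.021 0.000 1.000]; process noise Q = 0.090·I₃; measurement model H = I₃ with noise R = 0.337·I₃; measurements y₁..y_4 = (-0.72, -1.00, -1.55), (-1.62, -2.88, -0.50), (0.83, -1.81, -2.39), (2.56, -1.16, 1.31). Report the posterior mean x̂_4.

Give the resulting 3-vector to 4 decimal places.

result = (0.9904, -1.4555, -0.0949)

after S1 (triangulate): (0.9559, -0.2195, 1.6247)
after S2 (kf_track): (0.9904, -1.4555, -0.0949)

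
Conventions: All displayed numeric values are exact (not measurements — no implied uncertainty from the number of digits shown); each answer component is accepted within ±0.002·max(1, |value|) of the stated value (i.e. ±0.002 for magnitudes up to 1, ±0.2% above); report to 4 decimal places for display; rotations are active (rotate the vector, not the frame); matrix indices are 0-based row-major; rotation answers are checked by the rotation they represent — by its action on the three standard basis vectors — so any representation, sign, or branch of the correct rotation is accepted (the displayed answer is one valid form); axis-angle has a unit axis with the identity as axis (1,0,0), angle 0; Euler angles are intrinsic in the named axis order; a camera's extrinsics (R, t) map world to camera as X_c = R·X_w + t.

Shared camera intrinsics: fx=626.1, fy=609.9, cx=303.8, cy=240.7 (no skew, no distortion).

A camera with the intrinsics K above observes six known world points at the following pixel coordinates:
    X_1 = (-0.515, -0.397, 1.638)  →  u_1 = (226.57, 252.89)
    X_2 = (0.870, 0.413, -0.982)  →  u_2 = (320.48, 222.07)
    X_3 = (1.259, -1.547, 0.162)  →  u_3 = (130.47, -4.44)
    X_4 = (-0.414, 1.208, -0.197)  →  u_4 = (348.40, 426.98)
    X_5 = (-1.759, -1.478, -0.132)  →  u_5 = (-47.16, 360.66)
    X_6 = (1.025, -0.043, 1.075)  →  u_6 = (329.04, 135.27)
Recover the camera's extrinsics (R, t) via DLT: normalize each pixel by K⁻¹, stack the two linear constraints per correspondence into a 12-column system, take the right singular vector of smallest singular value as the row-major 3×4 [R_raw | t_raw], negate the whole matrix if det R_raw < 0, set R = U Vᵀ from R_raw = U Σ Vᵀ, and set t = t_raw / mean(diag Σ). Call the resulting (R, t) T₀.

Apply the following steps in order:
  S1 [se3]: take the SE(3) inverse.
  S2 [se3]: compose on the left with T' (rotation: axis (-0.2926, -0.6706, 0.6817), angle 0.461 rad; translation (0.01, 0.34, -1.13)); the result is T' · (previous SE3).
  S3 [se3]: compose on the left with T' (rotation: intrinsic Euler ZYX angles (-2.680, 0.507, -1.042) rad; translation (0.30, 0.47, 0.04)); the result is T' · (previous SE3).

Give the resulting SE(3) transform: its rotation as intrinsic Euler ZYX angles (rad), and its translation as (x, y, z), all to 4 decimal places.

source (pnp_recover): camera pose = R=[0.4897 0.8464 0.2092; -0.8276 0.5267 -0.1941; -0.2745 -0.0781 0.9584], t=(-0.4900, 0.2200, 4.2197)
after S1 (invert_se3): R=[0.4897 -0.8276 -0.2745; 0.8464 0.5267 -0.0781; 0.2092 -0.1941 0.9584], t=(1.5802, 0.6284, -3.8991)
after S2 (compose_se3): R=[0.1368 -0.8356 -0.5321; 0.9736 0.2126 -0.0835; 0.1828 -0.5066 0.8426], t=(2.5060, 1.1224, -4.4845)
after S3 (compose_se3): R=[0.5073 0.6979 0.5056; -0.4725 0.7159 -0.5140; -0.7207 0.0219 0.6929], t=(-1.7289, 3.1528, -4.0018)

rotation (euler_zyx) = (-0.7499, 0.8047, 0.0315), translation = (-1.7289, 3.1528, -4.0018)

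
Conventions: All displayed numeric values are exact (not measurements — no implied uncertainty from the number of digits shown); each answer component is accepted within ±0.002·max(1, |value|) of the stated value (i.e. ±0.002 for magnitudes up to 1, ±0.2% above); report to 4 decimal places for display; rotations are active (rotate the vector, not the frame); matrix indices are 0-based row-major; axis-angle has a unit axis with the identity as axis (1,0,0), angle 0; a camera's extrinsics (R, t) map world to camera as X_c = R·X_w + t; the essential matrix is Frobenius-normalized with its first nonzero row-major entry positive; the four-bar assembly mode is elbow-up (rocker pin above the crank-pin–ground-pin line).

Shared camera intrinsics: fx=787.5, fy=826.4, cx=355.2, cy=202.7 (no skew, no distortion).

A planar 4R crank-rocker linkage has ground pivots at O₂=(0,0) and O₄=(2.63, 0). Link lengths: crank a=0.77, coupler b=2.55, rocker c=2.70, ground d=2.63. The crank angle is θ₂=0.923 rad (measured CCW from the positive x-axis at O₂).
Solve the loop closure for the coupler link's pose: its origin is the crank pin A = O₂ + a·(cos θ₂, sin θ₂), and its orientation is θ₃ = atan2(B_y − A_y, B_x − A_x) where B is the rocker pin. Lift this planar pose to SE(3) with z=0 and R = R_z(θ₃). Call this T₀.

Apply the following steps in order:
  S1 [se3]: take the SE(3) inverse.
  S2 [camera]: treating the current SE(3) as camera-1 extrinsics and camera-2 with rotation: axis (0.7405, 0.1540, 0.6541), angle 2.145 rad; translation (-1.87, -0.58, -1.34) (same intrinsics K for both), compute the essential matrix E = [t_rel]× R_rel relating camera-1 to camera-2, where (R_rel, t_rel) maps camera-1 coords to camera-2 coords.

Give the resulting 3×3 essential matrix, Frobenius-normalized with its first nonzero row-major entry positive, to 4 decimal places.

source (fourbar_fk): coupler pose = R=[0.6117 -0.7911 0.0000; 0.7911 0.6117 0.0000; 0.0000 0.0000 1.0000], t=(0.4646, 0.6140, 0.0000)
after S1 (invert_se3): R=[0.6117 0.7911 0.0000; -0.7911 0.6117 -0.0000; 0.0000 0.0000 1.0000], t=(-0.7700, -0.0080, 0.0000)
after S2 (essential): [0.1757 0.1675 0.1114; -0.6713 -0.0812 0.0920; 0.0485 -0.4918 -0.4677]

matrix = [0.1757 0.1675 0.1114; -0.6713 -0.0812 0.0920; 0.0485 -0.4918 -0.4677]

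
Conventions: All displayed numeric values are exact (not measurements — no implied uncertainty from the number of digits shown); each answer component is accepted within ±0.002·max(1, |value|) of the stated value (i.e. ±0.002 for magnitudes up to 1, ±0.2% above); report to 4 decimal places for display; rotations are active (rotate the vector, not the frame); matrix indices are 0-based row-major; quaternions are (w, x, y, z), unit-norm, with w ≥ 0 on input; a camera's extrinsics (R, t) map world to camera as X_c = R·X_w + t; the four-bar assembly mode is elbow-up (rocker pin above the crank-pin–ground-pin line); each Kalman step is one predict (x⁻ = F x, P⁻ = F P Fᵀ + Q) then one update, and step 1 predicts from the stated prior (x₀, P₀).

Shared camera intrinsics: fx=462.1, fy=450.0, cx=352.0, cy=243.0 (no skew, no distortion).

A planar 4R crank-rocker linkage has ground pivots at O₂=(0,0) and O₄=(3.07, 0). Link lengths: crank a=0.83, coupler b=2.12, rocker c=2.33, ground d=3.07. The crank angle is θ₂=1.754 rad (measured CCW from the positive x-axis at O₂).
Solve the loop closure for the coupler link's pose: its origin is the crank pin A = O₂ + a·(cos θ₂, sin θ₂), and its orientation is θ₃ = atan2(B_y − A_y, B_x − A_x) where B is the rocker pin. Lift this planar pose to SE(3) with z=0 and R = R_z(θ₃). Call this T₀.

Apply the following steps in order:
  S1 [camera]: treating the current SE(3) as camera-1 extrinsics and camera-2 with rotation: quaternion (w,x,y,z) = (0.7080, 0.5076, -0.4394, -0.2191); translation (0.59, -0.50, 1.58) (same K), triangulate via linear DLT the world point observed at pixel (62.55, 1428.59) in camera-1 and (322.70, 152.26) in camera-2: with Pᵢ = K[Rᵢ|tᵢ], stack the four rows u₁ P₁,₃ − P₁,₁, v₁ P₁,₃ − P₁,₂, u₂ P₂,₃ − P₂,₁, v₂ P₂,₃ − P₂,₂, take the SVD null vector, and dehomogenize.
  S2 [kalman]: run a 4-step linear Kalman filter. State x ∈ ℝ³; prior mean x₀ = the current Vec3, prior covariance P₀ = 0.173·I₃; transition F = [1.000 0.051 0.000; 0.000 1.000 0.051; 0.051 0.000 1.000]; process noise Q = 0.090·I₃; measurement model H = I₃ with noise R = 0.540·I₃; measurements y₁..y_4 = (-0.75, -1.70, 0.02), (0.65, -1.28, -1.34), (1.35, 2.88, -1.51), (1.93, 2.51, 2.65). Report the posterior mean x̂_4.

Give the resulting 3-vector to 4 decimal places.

result = (1.1630, 1.5114, 0.6331)

source (fourbar_fk): coupler pose = R=[0.8665 -0.4991 0.0000; 0.4991 0.8665 0.0000; 0.0000 0.0000 1.0000], t=(-0.1512, 0.8161, 0.0000)
after S1 (triangulate): (0.4707, 1.7282, 0.9673)
after S2 (kf_track): (1.1630, 1.5114, 0.6331)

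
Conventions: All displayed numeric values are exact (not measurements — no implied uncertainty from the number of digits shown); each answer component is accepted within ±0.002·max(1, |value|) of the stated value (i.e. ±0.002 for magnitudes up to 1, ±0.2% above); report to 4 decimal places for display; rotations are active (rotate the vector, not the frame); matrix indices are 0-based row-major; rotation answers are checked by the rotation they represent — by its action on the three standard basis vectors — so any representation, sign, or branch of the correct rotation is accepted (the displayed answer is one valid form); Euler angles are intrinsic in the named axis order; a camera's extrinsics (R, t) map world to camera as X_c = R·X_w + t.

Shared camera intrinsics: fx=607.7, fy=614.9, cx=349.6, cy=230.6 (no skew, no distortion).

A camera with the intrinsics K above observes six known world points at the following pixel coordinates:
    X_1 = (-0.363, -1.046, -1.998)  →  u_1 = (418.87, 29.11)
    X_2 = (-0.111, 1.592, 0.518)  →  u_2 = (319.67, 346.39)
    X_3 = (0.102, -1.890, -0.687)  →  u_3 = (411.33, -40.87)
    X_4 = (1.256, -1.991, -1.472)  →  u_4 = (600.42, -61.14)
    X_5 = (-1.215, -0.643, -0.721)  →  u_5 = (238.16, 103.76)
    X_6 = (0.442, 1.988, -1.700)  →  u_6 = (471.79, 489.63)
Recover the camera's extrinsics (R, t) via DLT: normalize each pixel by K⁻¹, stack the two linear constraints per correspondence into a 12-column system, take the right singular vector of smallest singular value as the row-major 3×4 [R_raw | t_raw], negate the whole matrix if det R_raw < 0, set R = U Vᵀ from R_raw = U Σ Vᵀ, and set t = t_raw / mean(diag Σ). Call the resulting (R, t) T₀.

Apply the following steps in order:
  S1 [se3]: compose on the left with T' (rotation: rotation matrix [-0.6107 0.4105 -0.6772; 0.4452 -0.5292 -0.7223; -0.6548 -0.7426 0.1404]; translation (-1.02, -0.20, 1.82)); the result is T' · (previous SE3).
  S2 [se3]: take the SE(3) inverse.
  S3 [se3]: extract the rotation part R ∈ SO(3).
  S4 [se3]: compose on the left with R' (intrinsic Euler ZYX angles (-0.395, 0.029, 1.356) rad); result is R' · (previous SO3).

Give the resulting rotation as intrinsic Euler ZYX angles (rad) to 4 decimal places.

rotation (euler_zyx) = (2.1145, -0.2907, -2.1928)

source (pnp_recover): camera pose = R=[0.9484 -0.0640 -0.3105; 0.0292 0.9929 -0.1154; 0.3156 0.1004 0.9436], t=(0.0600, -0.3400, 5.6400)
after S1 (compose_se3): R=[-0.7809 0.3786 -0.4967; 0.1788 -0.6265 -0.7587; -0.5985 -0.6813 0.4215], t=(-5.0155, -4.0672, 2.8252)
after S2 (invert_se3): R=[-0.7809 0.1788 -0.5985; 0.3786 -0.6265 -0.6813; -0.4967 -0.7587 0.4215], t=(-1.4988, 1.2760, -6.7679)
after S3 (rot_of_se3): [-0.7809 0.1788 -0.5985; 0.3786 -0.6265 -0.6813; -0.4967 -0.7587 0.4215]
after S4 (compose_so3): [-0.4956 0.3781 -0.7819; 0.8199 0.5008 -0.2775; 0.2866 -0.7786 -0.5582]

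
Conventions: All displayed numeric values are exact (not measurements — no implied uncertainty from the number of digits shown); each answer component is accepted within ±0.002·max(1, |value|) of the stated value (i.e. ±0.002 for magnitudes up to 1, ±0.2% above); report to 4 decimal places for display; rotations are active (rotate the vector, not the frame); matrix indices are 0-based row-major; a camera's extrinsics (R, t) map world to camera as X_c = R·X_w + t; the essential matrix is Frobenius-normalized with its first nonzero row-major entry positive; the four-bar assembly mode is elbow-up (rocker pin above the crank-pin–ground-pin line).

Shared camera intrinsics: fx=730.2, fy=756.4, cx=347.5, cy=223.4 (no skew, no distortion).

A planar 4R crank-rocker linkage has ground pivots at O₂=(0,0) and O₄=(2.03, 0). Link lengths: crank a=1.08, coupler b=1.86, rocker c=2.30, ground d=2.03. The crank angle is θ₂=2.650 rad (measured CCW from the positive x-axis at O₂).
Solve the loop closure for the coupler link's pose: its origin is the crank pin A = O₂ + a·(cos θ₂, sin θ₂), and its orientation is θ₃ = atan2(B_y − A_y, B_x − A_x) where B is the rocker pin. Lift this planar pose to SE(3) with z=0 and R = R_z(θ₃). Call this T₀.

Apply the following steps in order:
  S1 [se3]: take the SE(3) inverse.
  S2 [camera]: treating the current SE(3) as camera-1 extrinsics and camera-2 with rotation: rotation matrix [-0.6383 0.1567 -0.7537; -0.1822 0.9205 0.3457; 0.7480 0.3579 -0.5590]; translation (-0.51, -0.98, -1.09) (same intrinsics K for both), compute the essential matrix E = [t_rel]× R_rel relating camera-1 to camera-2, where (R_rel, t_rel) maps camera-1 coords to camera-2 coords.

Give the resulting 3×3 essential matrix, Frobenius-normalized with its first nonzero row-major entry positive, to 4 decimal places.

source (fourbar_fk): coupler pose = R=[0.7693 -0.6389 0.0000; 0.6389 0.7693 0.0000; 0.0000 0.0000 1.0000], t=(-0.9521, 0.5098, 0.0000)
after S1 (invert_se3): R=[0.7693 0.6389 0.0000; -0.6389 0.7693 0.0000; 0.0000 0.0000 1.0000], t=(0.4067, -1.0005, 0.0000)
after S2 (essential): [0.1931 0.5965 0.3180; 0.2084 -0.3484 0.5610; -0.0222 0.1380 -0.0819]

matrix = [0.1931 0.5965 0.3180; 0.2084 -0.3484 0.5610; -0.0222 0.1380 -0.0819]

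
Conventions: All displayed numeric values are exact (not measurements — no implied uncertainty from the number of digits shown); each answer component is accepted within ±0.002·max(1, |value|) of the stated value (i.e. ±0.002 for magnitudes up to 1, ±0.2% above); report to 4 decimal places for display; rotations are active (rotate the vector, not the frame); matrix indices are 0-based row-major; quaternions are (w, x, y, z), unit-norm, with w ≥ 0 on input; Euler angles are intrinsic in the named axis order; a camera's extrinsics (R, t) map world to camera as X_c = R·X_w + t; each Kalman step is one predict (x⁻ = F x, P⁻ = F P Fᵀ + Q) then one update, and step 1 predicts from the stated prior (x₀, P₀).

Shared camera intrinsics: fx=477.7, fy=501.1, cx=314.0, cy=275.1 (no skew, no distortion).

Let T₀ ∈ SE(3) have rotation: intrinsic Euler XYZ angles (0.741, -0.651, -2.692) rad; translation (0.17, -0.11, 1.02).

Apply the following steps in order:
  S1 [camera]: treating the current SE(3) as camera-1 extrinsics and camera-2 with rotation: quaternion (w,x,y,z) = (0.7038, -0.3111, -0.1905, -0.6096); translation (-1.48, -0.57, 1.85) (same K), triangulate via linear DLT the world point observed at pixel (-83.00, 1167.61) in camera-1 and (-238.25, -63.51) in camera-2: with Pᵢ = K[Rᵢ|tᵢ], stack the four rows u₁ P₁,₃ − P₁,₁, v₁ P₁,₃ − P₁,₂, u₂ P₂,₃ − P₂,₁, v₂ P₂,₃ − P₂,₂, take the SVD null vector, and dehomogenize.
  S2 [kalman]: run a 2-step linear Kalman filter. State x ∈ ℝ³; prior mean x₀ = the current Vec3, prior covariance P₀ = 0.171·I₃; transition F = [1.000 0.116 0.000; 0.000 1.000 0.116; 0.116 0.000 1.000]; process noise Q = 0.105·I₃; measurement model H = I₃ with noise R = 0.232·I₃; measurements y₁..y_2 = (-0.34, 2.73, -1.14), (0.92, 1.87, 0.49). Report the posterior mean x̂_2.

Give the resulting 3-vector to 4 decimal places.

after S1 (triangulate): (0.8256, -1.3409, -0.4565)
after S2 (kf_track): (0.6426, 1.3389, -0.0749)

result = (0.6426, 1.3389, -0.0749)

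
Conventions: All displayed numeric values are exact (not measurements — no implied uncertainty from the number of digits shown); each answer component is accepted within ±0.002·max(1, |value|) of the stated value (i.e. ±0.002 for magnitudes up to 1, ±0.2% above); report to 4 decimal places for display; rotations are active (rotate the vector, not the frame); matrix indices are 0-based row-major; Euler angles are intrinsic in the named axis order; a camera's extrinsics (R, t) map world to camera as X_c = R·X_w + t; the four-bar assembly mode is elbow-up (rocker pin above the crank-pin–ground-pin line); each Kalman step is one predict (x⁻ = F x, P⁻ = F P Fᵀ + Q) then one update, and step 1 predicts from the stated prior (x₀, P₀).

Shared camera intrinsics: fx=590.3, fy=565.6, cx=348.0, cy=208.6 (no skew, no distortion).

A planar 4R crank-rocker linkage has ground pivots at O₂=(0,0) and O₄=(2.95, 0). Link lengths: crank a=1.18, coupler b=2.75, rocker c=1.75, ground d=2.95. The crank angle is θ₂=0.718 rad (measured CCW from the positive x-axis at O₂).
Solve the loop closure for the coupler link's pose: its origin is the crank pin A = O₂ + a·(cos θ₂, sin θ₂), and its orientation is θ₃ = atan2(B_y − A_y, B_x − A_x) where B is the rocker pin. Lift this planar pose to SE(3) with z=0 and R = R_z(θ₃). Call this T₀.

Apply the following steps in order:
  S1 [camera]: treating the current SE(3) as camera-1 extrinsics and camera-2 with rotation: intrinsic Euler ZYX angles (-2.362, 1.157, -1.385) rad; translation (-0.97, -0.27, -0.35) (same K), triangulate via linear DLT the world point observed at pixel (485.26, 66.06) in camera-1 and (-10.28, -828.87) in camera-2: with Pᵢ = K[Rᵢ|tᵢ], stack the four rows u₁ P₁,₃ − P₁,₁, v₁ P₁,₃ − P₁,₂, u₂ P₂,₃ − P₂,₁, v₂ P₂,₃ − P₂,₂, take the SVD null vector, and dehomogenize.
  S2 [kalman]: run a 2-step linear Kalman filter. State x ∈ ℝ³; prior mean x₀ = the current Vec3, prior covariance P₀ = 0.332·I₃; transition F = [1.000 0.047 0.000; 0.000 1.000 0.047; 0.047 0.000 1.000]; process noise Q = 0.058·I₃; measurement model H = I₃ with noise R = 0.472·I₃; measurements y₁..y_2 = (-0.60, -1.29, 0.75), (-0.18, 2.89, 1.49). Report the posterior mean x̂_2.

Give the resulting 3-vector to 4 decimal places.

result = (-0.5452, 0.4356, 1.3007)

source (fourbar_fk): coupler pose = R=[0.9464 -0.3229 0.0000; 0.3229 0.9464 0.0000; 0.0000 0.0000 1.0000], t=(0.8887, 0.7763, 0.0000)
after S1 (triangulate): (-0.8829, -0.9199, 1.5054)
after S2 (kf_track): (-0.5452, 0.4356, 1.3007)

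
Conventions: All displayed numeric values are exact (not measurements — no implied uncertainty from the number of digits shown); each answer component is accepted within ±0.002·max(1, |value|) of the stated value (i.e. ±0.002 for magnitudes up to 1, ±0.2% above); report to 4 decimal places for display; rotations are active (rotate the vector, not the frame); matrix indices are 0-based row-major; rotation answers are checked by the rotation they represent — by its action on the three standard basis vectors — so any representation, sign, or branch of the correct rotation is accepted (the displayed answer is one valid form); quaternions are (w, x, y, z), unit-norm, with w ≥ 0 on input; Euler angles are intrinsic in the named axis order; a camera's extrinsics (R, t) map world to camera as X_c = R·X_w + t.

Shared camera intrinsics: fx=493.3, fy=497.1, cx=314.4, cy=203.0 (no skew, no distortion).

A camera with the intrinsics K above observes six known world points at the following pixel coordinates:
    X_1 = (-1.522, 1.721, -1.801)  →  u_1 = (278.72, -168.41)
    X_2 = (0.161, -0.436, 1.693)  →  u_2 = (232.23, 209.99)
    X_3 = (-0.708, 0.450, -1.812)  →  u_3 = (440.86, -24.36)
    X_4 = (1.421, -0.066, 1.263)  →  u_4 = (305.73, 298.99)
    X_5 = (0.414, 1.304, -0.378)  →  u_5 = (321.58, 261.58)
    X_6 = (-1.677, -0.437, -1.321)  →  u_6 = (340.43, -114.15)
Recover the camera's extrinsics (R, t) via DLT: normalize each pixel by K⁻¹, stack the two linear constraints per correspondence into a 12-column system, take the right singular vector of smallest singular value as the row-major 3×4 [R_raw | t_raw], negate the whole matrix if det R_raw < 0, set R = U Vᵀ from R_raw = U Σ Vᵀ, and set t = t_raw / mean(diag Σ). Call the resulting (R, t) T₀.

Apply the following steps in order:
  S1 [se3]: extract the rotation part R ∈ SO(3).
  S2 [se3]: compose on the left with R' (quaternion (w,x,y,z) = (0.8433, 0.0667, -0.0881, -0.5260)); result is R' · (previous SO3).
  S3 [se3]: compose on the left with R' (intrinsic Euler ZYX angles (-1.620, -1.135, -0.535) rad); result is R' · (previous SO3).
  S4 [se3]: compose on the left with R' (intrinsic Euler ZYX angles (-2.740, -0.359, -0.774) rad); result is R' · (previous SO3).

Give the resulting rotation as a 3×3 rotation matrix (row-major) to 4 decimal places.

source (pnp_recover): camera pose = R=[0.5642 -0.3628 -0.7417; 0.7899 0.4986 0.3570; 0.2403 -0.7873 0.5679], t=(0.0100, -0.4300, 4.6400)
after S1 (rot_of_se3): [0.5642 -0.3628 -0.7417; 0.7899 0.4986 0.3570; 0.2403 -0.7873 0.5679]
after S2 (compose_so3): [0.8822 0.4522 -0.1315; -0.1661 0.5600 0.8117; 0.4407 -0.6942 0.5691]
after S3 (compose_so3): [0.0841 0.0789 0.9933; 0.0440 -0.9962 0.0754; 0.9955 0.0373 -0.0872]
after S4 (compose_so3): [0.4321 -0.1024 -0.8960; -0.6067 0.7021 -0.3728; 0.6673 0.7047 0.2412]

rotation (matrix) = ((0.4321, -0.1024, -0.8960), (-0.6067, 0.7021, -0.3728), (0.6673, 0.7047, 0.2412))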